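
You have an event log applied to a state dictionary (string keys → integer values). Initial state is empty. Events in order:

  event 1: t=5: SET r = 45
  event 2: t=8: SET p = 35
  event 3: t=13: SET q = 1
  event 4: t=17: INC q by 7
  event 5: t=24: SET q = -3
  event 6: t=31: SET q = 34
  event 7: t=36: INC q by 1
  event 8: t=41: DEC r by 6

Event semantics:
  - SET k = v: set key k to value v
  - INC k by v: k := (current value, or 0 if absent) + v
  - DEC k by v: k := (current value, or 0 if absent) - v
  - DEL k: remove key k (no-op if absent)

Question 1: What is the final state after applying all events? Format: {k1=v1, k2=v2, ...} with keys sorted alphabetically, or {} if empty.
  after event 1 (t=5: SET r = 45): {r=45}
  after event 2 (t=8: SET p = 35): {p=35, r=45}
  after event 3 (t=13: SET q = 1): {p=35, q=1, r=45}
  after event 4 (t=17: INC q by 7): {p=35, q=8, r=45}
  after event 5 (t=24: SET q = -3): {p=35, q=-3, r=45}
  after event 6 (t=31: SET q = 34): {p=35, q=34, r=45}
  after event 7 (t=36: INC q by 1): {p=35, q=35, r=45}
  after event 8 (t=41: DEC r by 6): {p=35, q=35, r=39}

Answer: {p=35, q=35, r=39}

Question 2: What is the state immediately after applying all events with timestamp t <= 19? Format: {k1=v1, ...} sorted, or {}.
Apply events with t <= 19 (4 events):
  after event 1 (t=5: SET r = 45): {r=45}
  after event 2 (t=8: SET p = 35): {p=35, r=45}
  after event 3 (t=13: SET q = 1): {p=35, q=1, r=45}
  after event 4 (t=17: INC q by 7): {p=35, q=8, r=45}

Answer: {p=35, q=8, r=45}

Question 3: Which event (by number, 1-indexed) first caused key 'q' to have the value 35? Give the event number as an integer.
Looking for first event where q becomes 35:
  event 3: q = 1
  event 4: q = 8
  event 5: q = -3
  event 6: q = 34
  event 7: q 34 -> 35  <-- first match

Answer: 7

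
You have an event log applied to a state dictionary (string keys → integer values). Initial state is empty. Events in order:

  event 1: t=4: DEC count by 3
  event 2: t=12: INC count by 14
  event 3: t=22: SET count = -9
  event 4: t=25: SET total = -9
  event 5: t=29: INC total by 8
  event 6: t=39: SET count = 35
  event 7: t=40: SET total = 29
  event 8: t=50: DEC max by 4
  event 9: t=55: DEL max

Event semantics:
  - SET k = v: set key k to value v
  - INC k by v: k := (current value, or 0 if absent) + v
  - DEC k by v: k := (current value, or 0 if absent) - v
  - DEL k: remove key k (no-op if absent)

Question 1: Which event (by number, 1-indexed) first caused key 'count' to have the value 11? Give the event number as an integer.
Answer: 2

Derivation:
Looking for first event where count becomes 11:
  event 1: count = -3
  event 2: count -3 -> 11  <-- first match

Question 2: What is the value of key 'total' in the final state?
Track key 'total' through all 9 events:
  event 1 (t=4: DEC count by 3): total unchanged
  event 2 (t=12: INC count by 14): total unchanged
  event 3 (t=22: SET count = -9): total unchanged
  event 4 (t=25: SET total = -9): total (absent) -> -9
  event 5 (t=29: INC total by 8): total -9 -> -1
  event 6 (t=39: SET count = 35): total unchanged
  event 7 (t=40: SET total = 29): total -1 -> 29
  event 8 (t=50: DEC max by 4): total unchanged
  event 9 (t=55: DEL max): total unchanged
Final: total = 29

Answer: 29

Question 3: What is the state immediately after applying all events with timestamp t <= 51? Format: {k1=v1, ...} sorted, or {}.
Apply events with t <= 51 (8 events):
  after event 1 (t=4: DEC count by 3): {count=-3}
  after event 2 (t=12: INC count by 14): {count=11}
  after event 3 (t=22: SET count = -9): {count=-9}
  after event 4 (t=25: SET total = -9): {count=-9, total=-9}
  after event 5 (t=29: INC total by 8): {count=-9, total=-1}
  after event 6 (t=39: SET count = 35): {count=35, total=-1}
  after event 7 (t=40: SET total = 29): {count=35, total=29}
  after event 8 (t=50: DEC max by 4): {count=35, max=-4, total=29}

Answer: {count=35, max=-4, total=29}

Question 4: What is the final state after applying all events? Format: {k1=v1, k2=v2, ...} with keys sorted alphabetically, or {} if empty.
  after event 1 (t=4: DEC count by 3): {count=-3}
  after event 2 (t=12: INC count by 14): {count=11}
  after event 3 (t=22: SET count = -9): {count=-9}
  after event 4 (t=25: SET total = -9): {count=-9, total=-9}
  after event 5 (t=29: INC total by 8): {count=-9, total=-1}
  after event 6 (t=39: SET count = 35): {count=35, total=-1}
  after event 7 (t=40: SET total = 29): {count=35, total=29}
  after event 8 (t=50: DEC max by 4): {count=35, max=-4, total=29}
  after event 9 (t=55: DEL max): {count=35, total=29}

Answer: {count=35, total=29}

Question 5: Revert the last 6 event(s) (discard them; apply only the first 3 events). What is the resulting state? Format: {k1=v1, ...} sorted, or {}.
Keep first 3 events (discard last 6):
  after event 1 (t=4: DEC count by 3): {count=-3}
  after event 2 (t=12: INC count by 14): {count=11}
  after event 3 (t=22: SET count = -9): {count=-9}

Answer: {count=-9}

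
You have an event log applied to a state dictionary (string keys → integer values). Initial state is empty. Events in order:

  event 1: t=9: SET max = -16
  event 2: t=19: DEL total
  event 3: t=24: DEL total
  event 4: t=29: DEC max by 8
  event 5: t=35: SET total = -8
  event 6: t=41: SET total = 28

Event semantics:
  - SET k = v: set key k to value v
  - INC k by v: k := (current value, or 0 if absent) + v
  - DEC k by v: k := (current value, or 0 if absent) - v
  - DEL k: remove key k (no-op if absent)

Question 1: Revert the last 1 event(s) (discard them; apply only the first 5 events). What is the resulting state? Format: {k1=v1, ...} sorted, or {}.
Keep first 5 events (discard last 1):
  after event 1 (t=9: SET max = -16): {max=-16}
  after event 2 (t=19: DEL total): {max=-16}
  after event 3 (t=24: DEL total): {max=-16}
  after event 4 (t=29: DEC max by 8): {max=-24}
  after event 5 (t=35: SET total = -8): {max=-24, total=-8}

Answer: {max=-24, total=-8}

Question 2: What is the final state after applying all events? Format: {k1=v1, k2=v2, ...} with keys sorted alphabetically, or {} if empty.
  after event 1 (t=9: SET max = -16): {max=-16}
  after event 2 (t=19: DEL total): {max=-16}
  after event 3 (t=24: DEL total): {max=-16}
  after event 4 (t=29: DEC max by 8): {max=-24}
  after event 5 (t=35: SET total = -8): {max=-24, total=-8}
  after event 6 (t=41: SET total = 28): {max=-24, total=28}

Answer: {max=-24, total=28}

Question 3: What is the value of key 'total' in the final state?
Track key 'total' through all 6 events:
  event 1 (t=9: SET max = -16): total unchanged
  event 2 (t=19: DEL total): total (absent) -> (absent)
  event 3 (t=24: DEL total): total (absent) -> (absent)
  event 4 (t=29: DEC max by 8): total unchanged
  event 5 (t=35: SET total = -8): total (absent) -> -8
  event 6 (t=41: SET total = 28): total -8 -> 28
Final: total = 28

Answer: 28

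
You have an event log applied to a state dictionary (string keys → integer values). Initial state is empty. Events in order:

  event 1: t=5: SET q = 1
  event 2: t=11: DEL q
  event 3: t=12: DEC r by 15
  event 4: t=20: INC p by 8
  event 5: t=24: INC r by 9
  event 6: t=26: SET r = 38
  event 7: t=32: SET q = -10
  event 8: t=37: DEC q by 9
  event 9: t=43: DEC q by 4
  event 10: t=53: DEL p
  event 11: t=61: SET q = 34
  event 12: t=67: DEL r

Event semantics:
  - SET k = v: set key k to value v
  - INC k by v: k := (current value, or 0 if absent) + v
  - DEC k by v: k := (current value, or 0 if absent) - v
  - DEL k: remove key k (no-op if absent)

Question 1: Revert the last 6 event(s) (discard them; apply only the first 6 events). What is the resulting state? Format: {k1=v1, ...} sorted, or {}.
Keep first 6 events (discard last 6):
  after event 1 (t=5: SET q = 1): {q=1}
  after event 2 (t=11: DEL q): {}
  after event 3 (t=12: DEC r by 15): {r=-15}
  after event 4 (t=20: INC p by 8): {p=8, r=-15}
  after event 5 (t=24: INC r by 9): {p=8, r=-6}
  after event 6 (t=26: SET r = 38): {p=8, r=38}

Answer: {p=8, r=38}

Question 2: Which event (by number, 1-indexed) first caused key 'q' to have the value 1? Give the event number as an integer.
Answer: 1

Derivation:
Looking for first event where q becomes 1:
  event 1: q (absent) -> 1  <-- first match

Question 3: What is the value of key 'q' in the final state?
Answer: 34

Derivation:
Track key 'q' through all 12 events:
  event 1 (t=5: SET q = 1): q (absent) -> 1
  event 2 (t=11: DEL q): q 1 -> (absent)
  event 3 (t=12: DEC r by 15): q unchanged
  event 4 (t=20: INC p by 8): q unchanged
  event 5 (t=24: INC r by 9): q unchanged
  event 6 (t=26: SET r = 38): q unchanged
  event 7 (t=32: SET q = -10): q (absent) -> -10
  event 8 (t=37: DEC q by 9): q -10 -> -19
  event 9 (t=43: DEC q by 4): q -19 -> -23
  event 10 (t=53: DEL p): q unchanged
  event 11 (t=61: SET q = 34): q -23 -> 34
  event 12 (t=67: DEL r): q unchanged
Final: q = 34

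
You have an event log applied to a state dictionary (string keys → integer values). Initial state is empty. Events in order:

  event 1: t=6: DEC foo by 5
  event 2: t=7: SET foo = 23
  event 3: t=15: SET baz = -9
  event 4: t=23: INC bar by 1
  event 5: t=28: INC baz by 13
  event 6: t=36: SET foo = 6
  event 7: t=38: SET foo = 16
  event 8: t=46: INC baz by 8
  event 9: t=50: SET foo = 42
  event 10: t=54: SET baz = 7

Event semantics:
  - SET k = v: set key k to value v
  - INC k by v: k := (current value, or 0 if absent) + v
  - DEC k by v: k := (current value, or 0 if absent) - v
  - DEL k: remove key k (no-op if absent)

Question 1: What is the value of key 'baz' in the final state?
Track key 'baz' through all 10 events:
  event 1 (t=6: DEC foo by 5): baz unchanged
  event 2 (t=7: SET foo = 23): baz unchanged
  event 3 (t=15: SET baz = -9): baz (absent) -> -9
  event 4 (t=23: INC bar by 1): baz unchanged
  event 5 (t=28: INC baz by 13): baz -9 -> 4
  event 6 (t=36: SET foo = 6): baz unchanged
  event 7 (t=38: SET foo = 16): baz unchanged
  event 8 (t=46: INC baz by 8): baz 4 -> 12
  event 9 (t=50: SET foo = 42): baz unchanged
  event 10 (t=54: SET baz = 7): baz 12 -> 7
Final: baz = 7

Answer: 7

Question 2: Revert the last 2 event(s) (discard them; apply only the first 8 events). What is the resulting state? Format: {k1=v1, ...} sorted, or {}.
Answer: {bar=1, baz=12, foo=16}

Derivation:
Keep first 8 events (discard last 2):
  after event 1 (t=6: DEC foo by 5): {foo=-5}
  after event 2 (t=7: SET foo = 23): {foo=23}
  after event 3 (t=15: SET baz = -9): {baz=-9, foo=23}
  after event 4 (t=23: INC bar by 1): {bar=1, baz=-9, foo=23}
  after event 5 (t=28: INC baz by 13): {bar=1, baz=4, foo=23}
  after event 6 (t=36: SET foo = 6): {bar=1, baz=4, foo=6}
  after event 7 (t=38: SET foo = 16): {bar=1, baz=4, foo=16}
  after event 8 (t=46: INC baz by 8): {bar=1, baz=12, foo=16}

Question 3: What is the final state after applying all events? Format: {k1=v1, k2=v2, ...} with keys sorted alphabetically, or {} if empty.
  after event 1 (t=6: DEC foo by 5): {foo=-5}
  after event 2 (t=7: SET foo = 23): {foo=23}
  after event 3 (t=15: SET baz = -9): {baz=-9, foo=23}
  after event 4 (t=23: INC bar by 1): {bar=1, baz=-9, foo=23}
  after event 5 (t=28: INC baz by 13): {bar=1, baz=4, foo=23}
  after event 6 (t=36: SET foo = 6): {bar=1, baz=4, foo=6}
  after event 7 (t=38: SET foo = 16): {bar=1, baz=4, foo=16}
  after event 8 (t=46: INC baz by 8): {bar=1, baz=12, foo=16}
  after event 9 (t=50: SET foo = 42): {bar=1, baz=12, foo=42}
  after event 10 (t=54: SET baz = 7): {bar=1, baz=7, foo=42}

Answer: {bar=1, baz=7, foo=42}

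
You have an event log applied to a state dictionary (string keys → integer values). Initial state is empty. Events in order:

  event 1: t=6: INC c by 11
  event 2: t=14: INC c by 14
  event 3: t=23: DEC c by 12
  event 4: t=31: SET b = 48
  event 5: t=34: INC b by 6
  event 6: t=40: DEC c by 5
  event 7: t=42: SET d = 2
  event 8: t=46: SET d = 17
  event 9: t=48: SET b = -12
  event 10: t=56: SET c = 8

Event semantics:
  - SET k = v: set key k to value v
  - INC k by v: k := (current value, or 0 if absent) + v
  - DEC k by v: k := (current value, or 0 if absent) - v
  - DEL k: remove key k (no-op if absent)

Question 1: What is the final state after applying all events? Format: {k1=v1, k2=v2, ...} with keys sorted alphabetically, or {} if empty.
  after event 1 (t=6: INC c by 11): {c=11}
  after event 2 (t=14: INC c by 14): {c=25}
  after event 3 (t=23: DEC c by 12): {c=13}
  after event 4 (t=31: SET b = 48): {b=48, c=13}
  after event 5 (t=34: INC b by 6): {b=54, c=13}
  after event 6 (t=40: DEC c by 5): {b=54, c=8}
  after event 7 (t=42: SET d = 2): {b=54, c=8, d=2}
  after event 8 (t=46: SET d = 17): {b=54, c=8, d=17}
  after event 9 (t=48: SET b = -12): {b=-12, c=8, d=17}
  after event 10 (t=56: SET c = 8): {b=-12, c=8, d=17}

Answer: {b=-12, c=8, d=17}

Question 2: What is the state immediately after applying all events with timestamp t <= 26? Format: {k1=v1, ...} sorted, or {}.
Apply events with t <= 26 (3 events):
  after event 1 (t=6: INC c by 11): {c=11}
  after event 2 (t=14: INC c by 14): {c=25}
  after event 3 (t=23: DEC c by 12): {c=13}

Answer: {c=13}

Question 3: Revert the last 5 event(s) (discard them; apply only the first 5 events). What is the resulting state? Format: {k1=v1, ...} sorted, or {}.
Answer: {b=54, c=13}

Derivation:
Keep first 5 events (discard last 5):
  after event 1 (t=6: INC c by 11): {c=11}
  after event 2 (t=14: INC c by 14): {c=25}
  after event 3 (t=23: DEC c by 12): {c=13}
  after event 4 (t=31: SET b = 48): {b=48, c=13}
  after event 5 (t=34: INC b by 6): {b=54, c=13}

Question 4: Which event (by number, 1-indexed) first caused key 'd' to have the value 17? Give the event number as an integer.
Answer: 8

Derivation:
Looking for first event where d becomes 17:
  event 7: d = 2
  event 8: d 2 -> 17  <-- first match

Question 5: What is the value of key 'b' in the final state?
Answer: -12

Derivation:
Track key 'b' through all 10 events:
  event 1 (t=6: INC c by 11): b unchanged
  event 2 (t=14: INC c by 14): b unchanged
  event 3 (t=23: DEC c by 12): b unchanged
  event 4 (t=31: SET b = 48): b (absent) -> 48
  event 5 (t=34: INC b by 6): b 48 -> 54
  event 6 (t=40: DEC c by 5): b unchanged
  event 7 (t=42: SET d = 2): b unchanged
  event 8 (t=46: SET d = 17): b unchanged
  event 9 (t=48: SET b = -12): b 54 -> -12
  event 10 (t=56: SET c = 8): b unchanged
Final: b = -12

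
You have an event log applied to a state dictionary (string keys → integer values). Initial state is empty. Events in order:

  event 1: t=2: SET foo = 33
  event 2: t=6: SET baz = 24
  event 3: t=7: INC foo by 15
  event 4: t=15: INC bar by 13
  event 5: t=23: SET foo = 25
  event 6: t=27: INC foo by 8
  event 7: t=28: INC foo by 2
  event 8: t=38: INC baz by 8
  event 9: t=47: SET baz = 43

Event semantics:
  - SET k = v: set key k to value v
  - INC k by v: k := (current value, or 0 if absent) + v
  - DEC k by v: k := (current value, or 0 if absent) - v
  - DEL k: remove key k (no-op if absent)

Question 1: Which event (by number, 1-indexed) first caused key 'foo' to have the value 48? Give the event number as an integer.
Answer: 3

Derivation:
Looking for first event where foo becomes 48:
  event 1: foo = 33
  event 2: foo = 33
  event 3: foo 33 -> 48  <-- first match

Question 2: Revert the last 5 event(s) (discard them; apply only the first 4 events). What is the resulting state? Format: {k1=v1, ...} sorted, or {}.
Keep first 4 events (discard last 5):
  after event 1 (t=2: SET foo = 33): {foo=33}
  after event 2 (t=6: SET baz = 24): {baz=24, foo=33}
  after event 3 (t=7: INC foo by 15): {baz=24, foo=48}
  after event 4 (t=15: INC bar by 13): {bar=13, baz=24, foo=48}

Answer: {bar=13, baz=24, foo=48}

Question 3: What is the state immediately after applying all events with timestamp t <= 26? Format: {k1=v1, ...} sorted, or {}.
Answer: {bar=13, baz=24, foo=25}

Derivation:
Apply events with t <= 26 (5 events):
  after event 1 (t=2: SET foo = 33): {foo=33}
  after event 2 (t=6: SET baz = 24): {baz=24, foo=33}
  after event 3 (t=7: INC foo by 15): {baz=24, foo=48}
  after event 4 (t=15: INC bar by 13): {bar=13, baz=24, foo=48}
  after event 5 (t=23: SET foo = 25): {bar=13, baz=24, foo=25}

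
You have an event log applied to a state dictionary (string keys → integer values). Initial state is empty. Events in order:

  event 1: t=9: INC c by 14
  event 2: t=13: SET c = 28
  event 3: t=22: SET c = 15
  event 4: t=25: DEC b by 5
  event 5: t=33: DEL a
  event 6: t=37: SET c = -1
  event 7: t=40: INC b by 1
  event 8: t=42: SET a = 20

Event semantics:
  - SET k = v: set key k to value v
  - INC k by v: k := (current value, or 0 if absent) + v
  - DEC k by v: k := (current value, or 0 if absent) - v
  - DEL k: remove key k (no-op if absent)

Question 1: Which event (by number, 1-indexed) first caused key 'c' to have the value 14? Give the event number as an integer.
Answer: 1

Derivation:
Looking for first event where c becomes 14:
  event 1: c (absent) -> 14  <-- first match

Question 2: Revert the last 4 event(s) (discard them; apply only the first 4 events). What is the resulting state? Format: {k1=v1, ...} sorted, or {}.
Keep first 4 events (discard last 4):
  after event 1 (t=9: INC c by 14): {c=14}
  after event 2 (t=13: SET c = 28): {c=28}
  after event 3 (t=22: SET c = 15): {c=15}
  after event 4 (t=25: DEC b by 5): {b=-5, c=15}

Answer: {b=-5, c=15}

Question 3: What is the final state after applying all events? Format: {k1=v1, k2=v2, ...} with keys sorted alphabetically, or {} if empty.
  after event 1 (t=9: INC c by 14): {c=14}
  after event 2 (t=13: SET c = 28): {c=28}
  after event 3 (t=22: SET c = 15): {c=15}
  after event 4 (t=25: DEC b by 5): {b=-5, c=15}
  after event 5 (t=33: DEL a): {b=-5, c=15}
  after event 6 (t=37: SET c = -1): {b=-5, c=-1}
  after event 7 (t=40: INC b by 1): {b=-4, c=-1}
  after event 8 (t=42: SET a = 20): {a=20, b=-4, c=-1}

Answer: {a=20, b=-4, c=-1}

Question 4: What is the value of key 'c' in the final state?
Answer: -1

Derivation:
Track key 'c' through all 8 events:
  event 1 (t=9: INC c by 14): c (absent) -> 14
  event 2 (t=13: SET c = 28): c 14 -> 28
  event 3 (t=22: SET c = 15): c 28 -> 15
  event 4 (t=25: DEC b by 5): c unchanged
  event 5 (t=33: DEL a): c unchanged
  event 6 (t=37: SET c = -1): c 15 -> -1
  event 7 (t=40: INC b by 1): c unchanged
  event 8 (t=42: SET a = 20): c unchanged
Final: c = -1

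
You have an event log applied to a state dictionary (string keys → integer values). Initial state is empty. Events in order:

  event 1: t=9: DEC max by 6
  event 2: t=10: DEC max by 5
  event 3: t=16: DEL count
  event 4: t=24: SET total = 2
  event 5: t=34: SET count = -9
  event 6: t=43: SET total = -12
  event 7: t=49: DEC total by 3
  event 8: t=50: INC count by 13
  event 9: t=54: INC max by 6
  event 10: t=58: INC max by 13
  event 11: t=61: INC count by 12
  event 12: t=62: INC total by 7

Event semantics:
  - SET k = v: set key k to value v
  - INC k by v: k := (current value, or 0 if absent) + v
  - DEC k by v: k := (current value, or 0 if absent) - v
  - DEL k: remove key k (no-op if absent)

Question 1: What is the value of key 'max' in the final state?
Track key 'max' through all 12 events:
  event 1 (t=9: DEC max by 6): max (absent) -> -6
  event 2 (t=10: DEC max by 5): max -6 -> -11
  event 3 (t=16: DEL count): max unchanged
  event 4 (t=24: SET total = 2): max unchanged
  event 5 (t=34: SET count = -9): max unchanged
  event 6 (t=43: SET total = -12): max unchanged
  event 7 (t=49: DEC total by 3): max unchanged
  event 8 (t=50: INC count by 13): max unchanged
  event 9 (t=54: INC max by 6): max -11 -> -5
  event 10 (t=58: INC max by 13): max -5 -> 8
  event 11 (t=61: INC count by 12): max unchanged
  event 12 (t=62: INC total by 7): max unchanged
Final: max = 8

Answer: 8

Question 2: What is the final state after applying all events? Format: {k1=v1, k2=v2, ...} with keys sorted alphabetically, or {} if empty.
  after event 1 (t=9: DEC max by 6): {max=-6}
  after event 2 (t=10: DEC max by 5): {max=-11}
  after event 3 (t=16: DEL count): {max=-11}
  after event 4 (t=24: SET total = 2): {max=-11, total=2}
  after event 5 (t=34: SET count = -9): {count=-9, max=-11, total=2}
  after event 6 (t=43: SET total = -12): {count=-9, max=-11, total=-12}
  after event 7 (t=49: DEC total by 3): {count=-9, max=-11, total=-15}
  after event 8 (t=50: INC count by 13): {count=4, max=-11, total=-15}
  after event 9 (t=54: INC max by 6): {count=4, max=-5, total=-15}
  after event 10 (t=58: INC max by 13): {count=4, max=8, total=-15}
  after event 11 (t=61: INC count by 12): {count=16, max=8, total=-15}
  after event 12 (t=62: INC total by 7): {count=16, max=8, total=-8}

Answer: {count=16, max=8, total=-8}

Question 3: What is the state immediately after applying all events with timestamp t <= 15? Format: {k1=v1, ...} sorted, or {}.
Answer: {max=-11}

Derivation:
Apply events with t <= 15 (2 events):
  after event 1 (t=9: DEC max by 6): {max=-6}
  after event 2 (t=10: DEC max by 5): {max=-11}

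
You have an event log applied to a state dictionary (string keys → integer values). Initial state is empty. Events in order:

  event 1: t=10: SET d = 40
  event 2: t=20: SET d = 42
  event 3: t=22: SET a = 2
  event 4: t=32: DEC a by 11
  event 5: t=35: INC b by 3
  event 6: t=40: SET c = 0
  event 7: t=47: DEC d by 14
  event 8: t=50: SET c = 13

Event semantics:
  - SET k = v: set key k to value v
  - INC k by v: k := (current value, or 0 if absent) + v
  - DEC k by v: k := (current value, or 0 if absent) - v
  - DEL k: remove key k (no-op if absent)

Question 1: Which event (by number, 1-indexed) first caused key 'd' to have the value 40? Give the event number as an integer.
Answer: 1

Derivation:
Looking for first event where d becomes 40:
  event 1: d (absent) -> 40  <-- first match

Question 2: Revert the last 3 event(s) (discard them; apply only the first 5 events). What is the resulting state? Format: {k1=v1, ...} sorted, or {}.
Keep first 5 events (discard last 3):
  after event 1 (t=10: SET d = 40): {d=40}
  after event 2 (t=20: SET d = 42): {d=42}
  after event 3 (t=22: SET a = 2): {a=2, d=42}
  after event 4 (t=32: DEC a by 11): {a=-9, d=42}
  after event 5 (t=35: INC b by 3): {a=-9, b=3, d=42}

Answer: {a=-9, b=3, d=42}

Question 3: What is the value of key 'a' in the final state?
Track key 'a' through all 8 events:
  event 1 (t=10: SET d = 40): a unchanged
  event 2 (t=20: SET d = 42): a unchanged
  event 3 (t=22: SET a = 2): a (absent) -> 2
  event 4 (t=32: DEC a by 11): a 2 -> -9
  event 5 (t=35: INC b by 3): a unchanged
  event 6 (t=40: SET c = 0): a unchanged
  event 7 (t=47: DEC d by 14): a unchanged
  event 8 (t=50: SET c = 13): a unchanged
Final: a = -9

Answer: -9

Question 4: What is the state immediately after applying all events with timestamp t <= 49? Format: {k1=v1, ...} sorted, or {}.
Apply events with t <= 49 (7 events):
  after event 1 (t=10: SET d = 40): {d=40}
  after event 2 (t=20: SET d = 42): {d=42}
  after event 3 (t=22: SET a = 2): {a=2, d=42}
  after event 4 (t=32: DEC a by 11): {a=-9, d=42}
  after event 5 (t=35: INC b by 3): {a=-9, b=3, d=42}
  after event 6 (t=40: SET c = 0): {a=-9, b=3, c=0, d=42}
  after event 7 (t=47: DEC d by 14): {a=-9, b=3, c=0, d=28}

Answer: {a=-9, b=3, c=0, d=28}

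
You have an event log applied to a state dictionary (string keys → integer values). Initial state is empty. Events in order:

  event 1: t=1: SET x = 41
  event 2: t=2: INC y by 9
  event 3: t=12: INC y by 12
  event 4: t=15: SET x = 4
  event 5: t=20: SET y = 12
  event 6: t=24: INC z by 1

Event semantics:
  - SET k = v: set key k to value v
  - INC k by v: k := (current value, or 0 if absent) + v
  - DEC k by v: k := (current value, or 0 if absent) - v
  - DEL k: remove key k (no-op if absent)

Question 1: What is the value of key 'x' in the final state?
Track key 'x' through all 6 events:
  event 1 (t=1: SET x = 41): x (absent) -> 41
  event 2 (t=2: INC y by 9): x unchanged
  event 3 (t=12: INC y by 12): x unchanged
  event 4 (t=15: SET x = 4): x 41 -> 4
  event 5 (t=20: SET y = 12): x unchanged
  event 6 (t=24: INC z by 1): x unchanged
Final: x = 4

Answer: 4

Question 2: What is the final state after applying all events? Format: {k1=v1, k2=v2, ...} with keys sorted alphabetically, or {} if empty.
Answer: {x=4, y=12, z=1}

Derivation:
  after event 1 (t=1: SET x = 41): {x=41}
  after event 2 (t=2: INC y by 9): {x=41, y=9}
  after event 3 (t=12: INC y by 12): {x=41, y=21}
  after event 4 (t=15: SET x = 4): {x=4, y=21}
  after event 5 (t=20: SET y = 12): {x=4, y=12}
  after event 6 (t=24: INC z by 1): {x=4, y=12, z=1}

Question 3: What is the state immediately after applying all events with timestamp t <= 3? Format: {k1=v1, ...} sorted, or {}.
Answer: {x=41, y=9}

Derivation:
Apply events with t <= 3 (2 events):
  after event 1 (t=1: SET x = 41): {x=41}
  after event 2 (t=2: INC y by 9): {x=41, y=9}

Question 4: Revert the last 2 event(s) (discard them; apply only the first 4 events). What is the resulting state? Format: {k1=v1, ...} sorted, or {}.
Answer: {x=4, y=21}

Derivation:
Keep first 4 events (discard last 2):
  after event 1 (t=1: SET x = 41): {x=41}
  after event 2 (t=2: INC y by 9): {x=41, y=9}
  after event 3 (t=12: INC y by 12): {x=41, y=21}
  after event 4 (t=15: SET x = 4): {x=4, y=21}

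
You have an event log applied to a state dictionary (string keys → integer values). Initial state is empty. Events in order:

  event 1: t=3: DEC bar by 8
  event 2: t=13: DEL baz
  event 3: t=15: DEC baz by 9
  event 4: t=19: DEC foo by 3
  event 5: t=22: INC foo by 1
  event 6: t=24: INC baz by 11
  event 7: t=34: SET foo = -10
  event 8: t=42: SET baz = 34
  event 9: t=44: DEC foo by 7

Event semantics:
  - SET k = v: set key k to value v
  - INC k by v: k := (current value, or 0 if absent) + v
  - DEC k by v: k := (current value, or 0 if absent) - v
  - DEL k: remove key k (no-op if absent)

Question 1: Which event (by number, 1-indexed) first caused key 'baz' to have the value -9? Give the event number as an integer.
Answer: 3

Derivation:
Looking for first event where baz becomes -9:
  event 3: baz (absent) -> -9  <-- first match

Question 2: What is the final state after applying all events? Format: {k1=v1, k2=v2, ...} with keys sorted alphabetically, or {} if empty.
Answer: {bar=-8, baz=34, foo=-17}

Derivation:
  after event 1 (t=3: DEC bar by 8): {bar=-8}
  after event 2 (t=13: DEL baz): {bar=-8}
  after event 3 (t=15: DEC baz by 9): {bar=-8, baz=-9}
  after event 4 (t=19: DEC foo by 3): {bar=-8, baz=-9, foo=-3}
  after event 5 (t=22: INC foo by 1): {bar=-8, baz=-9, foo=-2}
  after event 6 (t=24: INC baz by 11): {bar=-8, baz=2, foo=-2}
  after event 7 (t=34: SET foo = -10): {bar=-8, baz=2, foo=-10}
  after event 8 (t=42: SET baz = 34): {bar=-8, baz=34, foo=-10}
  after event 9 (t=44: DEC foo by 7): {bar=-8, baz=34, foo=-17}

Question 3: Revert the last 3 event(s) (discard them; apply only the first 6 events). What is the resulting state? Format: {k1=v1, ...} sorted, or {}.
Keep first 6 events (discard last 3):
  after event 1 (t=3: DEC bar by 8): {bar=-8}
  after event 2 (t=13: DEL baz): {bar=-8}
  after event 3 (t=15: DEC baz by 9): {bar=-8, baz=-9}
  after event 4 (t=19: DEC foo by 3): {bar=-8, baz=-9, foo=-3}
  after event 5 (t=22: INC foo by 1): {bar=-8, baz=-9, foo=-2}
  after event 6 (t=24: INC baz by 11): {bar=-8, baz=2, foo=-2}

Answer: {bar=-8, baz=2, foo=-2}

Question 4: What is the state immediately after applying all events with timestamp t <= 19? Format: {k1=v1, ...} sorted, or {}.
Answer: {bar=-8, baz=-9, foo=-3}

Derivation:
Apply events with t <= 19 (4 events):
  after event 1 (t=3: DEC bar by 8): {bar=-8}
  after event 2 (t=13: DEL baz): {bar=-8}
  after event 3 (t=15: DEC baz by 9): {bar=-8, baz=-9}
  after event 4 (t=19: DEC foo by 3): {bar=-8, baz=-9, foo=-3}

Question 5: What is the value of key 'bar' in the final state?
Track key 'bar' through all 9 events:
  event 1 (t=3: DEC bar by 8): bar (absent) -> -8
  event 2 (t=13: DEL baz): bar unchanged
  event 3 (t=15: DEC baz by 9): bar unchanged
  event 4 (t=19: DEC foo by 3): bar unchanged
  event 5 (t=22: INC foo by 1): bar unchanged
  event 6 (t=24: INC baz by 11): bar unchanged
  event 7 (t=34: SET foo = -10): bar unchanged
  event 8 (t=42: SET baz = 34): bar unchanged
  event 9 (t=44: DEC foo by 7): bar unchanged
Final: bar = -8

Answer: -8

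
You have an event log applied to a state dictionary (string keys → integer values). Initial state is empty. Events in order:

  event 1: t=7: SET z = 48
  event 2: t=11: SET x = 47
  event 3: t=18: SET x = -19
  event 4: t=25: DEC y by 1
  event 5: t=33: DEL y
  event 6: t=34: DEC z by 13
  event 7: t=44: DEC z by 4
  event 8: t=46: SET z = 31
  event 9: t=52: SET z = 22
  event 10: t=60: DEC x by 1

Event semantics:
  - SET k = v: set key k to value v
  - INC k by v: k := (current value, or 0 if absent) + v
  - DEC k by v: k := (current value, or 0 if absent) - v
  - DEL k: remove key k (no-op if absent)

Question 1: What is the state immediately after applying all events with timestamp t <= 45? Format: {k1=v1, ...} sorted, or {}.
Answer: {x=-19, z=31}

Derivation:
Apply events with t <= 45 (7 events):
  after event 1 (t=7: SET z = 48): {z=48}
  after event 2 (t=11: SET x = 47): {x=47, z=48}
  after event 3 (t=18: SET x = -19): {x=-19, z=48}
  after event 4 (t=25: DEC y by 1): {x=-19, y=-1, z=48}
  after event 5 (t=33: DEL y): {x=-19, z=48}
  after event 6 (t=34: DEC z by 13): {x=-19, z=35}
  after event 7 (t=44: DEC z by 4): {x=-19, z=31}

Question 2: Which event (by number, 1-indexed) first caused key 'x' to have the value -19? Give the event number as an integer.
Looking for first event where x becomes -19:
  event 2: x = 47
  event 3: x 47 -> -19  <-- first match

Answer: 3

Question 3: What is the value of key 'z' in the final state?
Answer: 22

Derivation:
Track key 'z' through all 10 events:
  event 1 (t=7: SET z = 48): z (absent) -> 48
  event 2 (t=11: SET x = 47): z unchanged
  event 3 (t=18: SET x = -19): z unchanged
  event 4 (t=25: DEC y by 1): z unchanged
  event 5 (t=33: DEL y): z unchanged
  event 6 (t=34: DEC z by 13): z 48 -> 35
  event 7 (t=44: DEC z by 4): z 35 -> 31
  event 8 (t=46: SET z = 31): z 31 -> 31
  event 9 (t=52: SET z = 22): z 31 -> 22
  event 10 (t=60: DEC x by 1): z unchanged
Final: z = 22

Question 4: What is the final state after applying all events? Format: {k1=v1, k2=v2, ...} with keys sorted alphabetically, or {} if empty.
  after event 1 (t=7: SET z = 48): {z=48}
  after event 2 (t=11: SET x = 47): {x=47, z=48}
  after event 3 (t=18: SET x = -19): {x=-19, z=48}
  after event 4 (t=25: DEC y by 1): {x=-19, y=-1, z=48}
  after event 5 (t=33: DEL y): {x=-19, z=48}
  after event 6 (t=34: DEC z by 13): {x=-19, z=35}
  after event 7 (t=44: DEC z by 4): {x=-19, z=31}
  after event 8 (t=46: SET z = 31): {x=-19, z=31}
  after event 9 (t=52: SET z = 22): {x=-19, z=22}
  after event 10 (t=60: DEC x by 1): {x=-20, z=22}

Answer: {x=-20, z=22}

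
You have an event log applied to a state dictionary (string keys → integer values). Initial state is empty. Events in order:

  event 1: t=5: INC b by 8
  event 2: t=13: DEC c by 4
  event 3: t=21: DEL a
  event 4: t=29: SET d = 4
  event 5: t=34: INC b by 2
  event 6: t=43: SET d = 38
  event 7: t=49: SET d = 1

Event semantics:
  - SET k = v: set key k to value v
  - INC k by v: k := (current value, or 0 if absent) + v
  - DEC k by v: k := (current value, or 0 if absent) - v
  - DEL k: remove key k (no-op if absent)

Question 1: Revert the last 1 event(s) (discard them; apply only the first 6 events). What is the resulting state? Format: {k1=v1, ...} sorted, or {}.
Keep first 6 events (discard last 1):
  after event 1 (t=5: INC b by 8): {b=8}
  after event 2 (t=13: DEC c by 4): {b=8, c=-4}
  after event 3 (t=21: DEL a): {b=8, c=-4}
  after event 4 (t=29: SET d = 4): {b=8, c=-4, d=4}
  after event 5 (t=34: INC b by 2): {b=10, c=-4, d=4}
  after event 6 (t=43: SET d = 38): {b=10, c=-4, d=38}

Answer: {b=10, c=-4, d=38}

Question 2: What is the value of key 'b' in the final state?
Track key 'b' through all 7 events:
  event 1 (t=5: INC b by 8): b (absent) -> 8
  event 2 (t=13: DEC c by 4): b unchanged
  event 3 (t=21: DEL a): b unchanged
  event 4 (t=29: SET d = 4): b unchanged
  event 5 (t=34: INC b by 2): b 8 -> 10
  event 6 (t=43: SET d = 38): b unchanged
  event 7 (t=49: SET d = 1): b unchanged
Final: b = 10

Answer: 10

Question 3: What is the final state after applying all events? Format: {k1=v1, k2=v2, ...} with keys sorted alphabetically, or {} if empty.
Answer: {b=10, c=-4, d=1}

Derivation:
  after event 1 (t=5: INC b by 8): {b=8}
  after event 2 (t=13: DEC c by 4): {b=8, c=-4}
  after event 3 (t=21: DEL a): {b=8, c=-4}
  after event 4 (t=29: SET d = 4): {b=8, c=-4, d=4}
  after event 5 (t=34: INC b by 2): {b=10, c=-4, d=4}
  after event 6 (t=43: SET d = 38): {b=10, c=-4, d=38}
  after event 7 (t=49: SET d = 1): {b=10, c=-4, d=1}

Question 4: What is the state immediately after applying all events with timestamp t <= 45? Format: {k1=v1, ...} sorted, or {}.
Apply events with t <= 45 (6 events):
  after event 1 (t=5: INC b by 8): {b=8}
  after event 2 (t=13: DEC c by 4): {b=8, c=-4}
  after event 3 (t=21: DEL a): {b=8, c=-4}
  after event 4 (t=29: SET d = 4): {b=8, c=-4, d=4}
  after event 5 (t=34: INC b by 2): {b=10, c=-4, d=4}
  after event 6 (t=43: SET d = 38): {b=10, c=-4, d=38}

Answer: {b=10, c=-4, d=38}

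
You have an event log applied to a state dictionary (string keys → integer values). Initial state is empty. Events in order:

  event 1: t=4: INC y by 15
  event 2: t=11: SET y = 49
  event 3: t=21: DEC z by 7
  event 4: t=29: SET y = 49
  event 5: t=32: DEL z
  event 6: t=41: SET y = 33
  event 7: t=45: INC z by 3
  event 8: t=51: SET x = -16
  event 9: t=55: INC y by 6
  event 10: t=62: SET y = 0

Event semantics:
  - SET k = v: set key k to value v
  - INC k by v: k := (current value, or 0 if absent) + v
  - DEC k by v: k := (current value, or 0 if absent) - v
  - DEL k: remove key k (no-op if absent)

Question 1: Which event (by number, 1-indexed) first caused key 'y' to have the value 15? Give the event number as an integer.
Answer: 1

Derivation:
Looking for first event where y becomes 15:
  event 1: y (absent) -> 15  <-- first match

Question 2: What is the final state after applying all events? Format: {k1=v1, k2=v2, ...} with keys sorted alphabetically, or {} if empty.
Answer: {x=-16, y=0, z=3}

Derivation:
  after event 1 (t=4: INC y by 15): {y=15}
  after event 2 (t=11: SET y = 49): {y=49}
  after event 3 (t=21: DEC z by 7): {y=49, z=-7}
  after event 4 (t=29: SET y = 49): {y=49, z=-7}
  after event 5 (t=32: DEL z): {y=49}
  after event 6 (t=41: SET y = 33): {y=33}
  after event 7 (t=45: INC z by 3): {y=33, z=3}
  after event 8 (t=51: SET x = -16): {x=-16, y=33, z=3}
  after event 9 (t=55: INC y by 6): {x=-16, y=39, z=3}
  after event 10 (t=62: SET y = 0): {x=-16, y=0, z=3}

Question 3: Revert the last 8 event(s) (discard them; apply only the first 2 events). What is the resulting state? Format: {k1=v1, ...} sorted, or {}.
Answer: {y=49}

Derivation:
Keep first 2 events (discard last 8):
  after event 1 (t=4: INC y by 15): {y=15}
  after event 2 (t=11: SET y = 49): {y=49}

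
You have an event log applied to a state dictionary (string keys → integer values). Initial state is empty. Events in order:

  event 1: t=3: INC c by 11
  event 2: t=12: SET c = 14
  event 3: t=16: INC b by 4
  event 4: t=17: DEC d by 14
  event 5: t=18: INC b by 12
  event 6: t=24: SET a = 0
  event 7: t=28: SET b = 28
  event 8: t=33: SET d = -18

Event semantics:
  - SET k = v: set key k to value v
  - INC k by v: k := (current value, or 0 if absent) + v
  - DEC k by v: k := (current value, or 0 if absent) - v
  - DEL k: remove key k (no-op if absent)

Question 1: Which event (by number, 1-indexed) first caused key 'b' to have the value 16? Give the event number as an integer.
Answer: 5

Derivation:
Looking for first event where b becomes 16:
  event 3: b = 4
  event 4: b = 4
  event 5: b 4 -> 16  <-- first match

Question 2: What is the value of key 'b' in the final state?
Answer: 28

Derivation:
Track key 'b' through all 8 events:
  event 1 (t=3: INC c by 11): b unchanged
  event 2 (t=12: SET c = 14): b unchanged
  event 3 (t=16: INC b by 4): b (absent) -> 4
  event 4 (t=17: DEC d by 14): b unchanged
  event 5 (t=18: INC b by 12): b 4 -> 16
  event 6 (t=24: SET a = 0): b unchanged
  event 7 (t=28: SET b = 28): b 16 -> 28
  event 8 (t=33: SET d = -18): b unchanged
Final: b = 28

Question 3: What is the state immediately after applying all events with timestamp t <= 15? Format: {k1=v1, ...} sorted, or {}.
Answer: {c=14}

Derivation:
Apply events with t <= 15 (2 events):
  after event 1 (t=3: INC c by 11): {c=11}
  after event 2 (t=12: SET c = 14): {c=14}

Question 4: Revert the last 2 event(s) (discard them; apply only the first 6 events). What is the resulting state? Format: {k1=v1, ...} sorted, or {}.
Keep first 6 events (discard last 2):
  after event 1 (t=3: INC c by 11): {c=11}
  after event 2 (t=12: SET c = 14): {c=14}
  after event 3 (t=16: INC b by 4): {b=4, c=14}
  after event 4 (t=17: DEC d by 14): {b=4, c=14, d=-14}
  after event 5 (t=18: INC b by 12): {b=16, c=14, d=-14}
  after event 6 (t=24: SET a = 0): {a=0, b=16, c=14, d=-14}

Answer: {a=0, b=16, c=14, d=-14}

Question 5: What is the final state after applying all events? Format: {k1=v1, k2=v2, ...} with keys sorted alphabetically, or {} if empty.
Answer: {a=0, b=28, c=14, d=-18}

Derivation:
  after event 1 (t=3: INC c by 11): {c=11}
  after event 2 (t=12: SET c = 14): {c=14}
  after event 3 (t=16: INC b by 4): {b=4, c=14}
  after event 4 (t=17: DEC d by 14): {b=4, c=14, d=-14}
  after event 5 (t=18: INC b by 12): {b=16, c=14, d=-14}
  after event 6 (t=24: SET a = 0): {a=0, b=16, c=14, d=-14}
  after event 7 (t=28: SET b = 28): {a=0, b=28, c=14, d=-14}
  after event 8 (t=33: SET d = -18): {a=0, b=28, c=14, d=-18}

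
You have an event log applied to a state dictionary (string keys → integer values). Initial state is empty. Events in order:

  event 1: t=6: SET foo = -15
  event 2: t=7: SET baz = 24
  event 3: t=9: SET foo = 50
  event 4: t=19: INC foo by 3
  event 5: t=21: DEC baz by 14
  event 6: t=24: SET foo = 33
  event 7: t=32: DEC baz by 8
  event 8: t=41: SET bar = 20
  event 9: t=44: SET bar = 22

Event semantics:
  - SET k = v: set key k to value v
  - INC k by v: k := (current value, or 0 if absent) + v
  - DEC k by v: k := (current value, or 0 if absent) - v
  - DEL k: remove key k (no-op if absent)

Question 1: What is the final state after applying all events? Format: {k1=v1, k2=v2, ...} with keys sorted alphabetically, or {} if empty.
Answer: {bar=22, baz=2, foo=33}

Derivation:
  after event 1 (t=6: SET foo = -15): {foo=-15}
  after event 2 (t=7: SET baz = 24): {baz=24, foo=-15}
  after event 3 (t=9: SET foo = 50): {baz=24, foo=50}
  after event 4 (t=19: INC foo by 3): {baz=24, foo=53}
  after event 5 (t=21: DEC baz by 14): {baz=10, foo=53}
  after event 6 (t=24: SET foo = 33): {baz=10, foo=33}
  after event 7 (t=32: DEC baz by 8): {baz=2, foo=33}
  after event 8 (t=41: SET bar = 20): {bar=20, baz=2, foo=33}
  after event 9 (t=44: SET bar = 22): {bar=22, baz=2, foo=33}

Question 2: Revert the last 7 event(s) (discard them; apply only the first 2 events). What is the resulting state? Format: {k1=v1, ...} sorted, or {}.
Keep first 2 events (discard last 7):
  after event 1 (t=6: SET foo = -15): {foo=-15}
  after event 2 (t=7: SET baz = 24): {baz=24, foo=-15}

Answer: {baz=24, foo=-15}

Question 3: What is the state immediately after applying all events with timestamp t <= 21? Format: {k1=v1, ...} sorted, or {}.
Apply events with t <= 21 (5 events):
  after event 1 (t=6: SET foo = -15): {foo=-15}
  after event 2 (t=7: SET baz = 24): {baz=24, foo=-15}
  after event 3 (t=9: SET foo = 50): {baz=24, foo=50}
  after event 4 (t=19: INC foo by 3): {baz=24, foo=53}
  after event 5 (t=21: DEC baz by 14): {baz=10, foo=53}

Answer: {baz=10, foo=53}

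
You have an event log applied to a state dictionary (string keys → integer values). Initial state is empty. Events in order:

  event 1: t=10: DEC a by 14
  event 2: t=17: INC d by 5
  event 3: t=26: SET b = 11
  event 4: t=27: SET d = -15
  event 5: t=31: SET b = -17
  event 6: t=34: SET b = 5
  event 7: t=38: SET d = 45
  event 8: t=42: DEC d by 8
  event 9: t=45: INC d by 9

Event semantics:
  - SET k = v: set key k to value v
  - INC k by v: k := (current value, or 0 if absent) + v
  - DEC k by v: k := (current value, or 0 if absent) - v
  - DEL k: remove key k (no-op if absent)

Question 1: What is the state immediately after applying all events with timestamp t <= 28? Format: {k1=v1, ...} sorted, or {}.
Answer: {a=-14, b=11, d=-15}

Derivation:
Apply events with t <= 28 (4 events):
  after event 1 (t=10: DEC a by 14): {a=-14}
  after event 2 (t=17: INC d by 5): {a=-14, d=5}
  after event 3 (t=26: SET b = 11): {a=-14, b=11, d=5}
  after event 4 (t=27: SET d = -15): {a=-14, b=11, d=-15}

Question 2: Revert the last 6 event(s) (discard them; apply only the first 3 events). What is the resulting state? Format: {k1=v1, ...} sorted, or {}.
Answer: {a=-14, b=11, d=5}

Derivation:
Keep first 3 events (discard last 6):
  after event 1 (t=10: DEC a by 14): {a=-14}
  after event 2 (t=17: INC d by 5): {a=-14, d=5}
  after event 3 (t=26: SET b = 11): {a=-14, b=11, d=5}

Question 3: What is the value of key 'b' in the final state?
Track key 'b' through all 9 events:
  event 1 (t=10: DEC a by 14): b unchanged
  event 2 (t=17: INC d by 5): b unchanged
  event 3 (t=26: SET b = 11): b (absent) -> 11
  event 4 (t=27: SET d = -15): b unchanged
  event 5 (t=31: SET b = -17): b 11 -> -17
  event 6 (t=34: SET b = 5): b -17 -> 5
  event 7 (t=38: SET d = 45): b unchanged
  event 8 (t=42: DEC d by 8): b unchanged
  event 9 (t=45: INC d by 9): b unchanged
Final: b = 5

Answer: 5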